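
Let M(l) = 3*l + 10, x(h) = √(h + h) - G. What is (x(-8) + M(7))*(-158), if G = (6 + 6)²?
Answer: 17854 - 632*I ≈ 17854.0 - 632.0*I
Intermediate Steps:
G = 144 (G = 12² = 144)
x(h) = -144 + √2*√h (x(h) = √(h + h) - 1*144 = √(2*h) - 144 = √2*√h - 144 = -144 + √2*√h)
M(l) = 10 + 3*l
(x(-8) + M(7))*(-158) = ((-144 + √2*√(-8)) + (10 + 3*7))*(-158) = ((-144 + √2*(2*I*√2)) + (10 + 21))*(-158) = ((-144 + 4*I) + 31)*(-158) = (-113 + 4*I)*(-158) = 17854 - 632*I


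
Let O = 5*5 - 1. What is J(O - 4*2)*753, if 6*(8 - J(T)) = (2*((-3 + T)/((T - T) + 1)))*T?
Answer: -46184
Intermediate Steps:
O = 24 (O = 25 - 1 = 24)
J(T) = 8 - T*(-6 + 2*T)/6 (J(T) = 8 - 2*((-3 + T)/((T - T) + 1))*T/6 = 8 - 2*((-3 + T)/(0 + 1))*T/6 = 8 - 2*((-3 + T)/1)*T/6 = 8 - 2*((-3 + T)*1)*T/6 = 8 - 2*(-3 + T)*T/6 = 8 - (-6 + 2*T)*T/6 = 8 - T*(-6 + 2*T)/6)
J(O - 4*2)*753 = (8 + (24 - 4*2) - (24 - 4*2)**2/3)*753 = (8 + (24 - 8) - (24 - 8)**2/3)*753 = (8 + 16 - 1/3*16**2)*753 = (8 + 16 - 1/3*256)*753 = (8 + 16 - 256/3)*753 = -184/3*753 = -46184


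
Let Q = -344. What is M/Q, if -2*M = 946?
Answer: 11/8 ≈ 1.3750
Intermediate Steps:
M = -473 (M = -1/2*946 = -473)
M/Q = -473/(-344) = -473*(-1/344) = 11/8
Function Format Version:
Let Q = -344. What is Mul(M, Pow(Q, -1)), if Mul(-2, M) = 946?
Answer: Rational(11, 8) ≈ 1.3750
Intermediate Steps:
M = -473 (M = Mul(Rational(-1, 2), 946) = -473)
Mul(M, Pow(Q, -1)) = Mul(-473, Pow(-344, -1)) = Mul(-473, Rational(-1, 344)) = Rational(11, 8)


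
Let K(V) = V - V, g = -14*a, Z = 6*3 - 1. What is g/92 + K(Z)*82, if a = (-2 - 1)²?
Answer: -63/46 ≈ -1.3696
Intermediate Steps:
a = 9 (a = (-3)² = 9)
Z = 17 (Z = 18 - 1 = 17)
g = -126 (g = -14*9 = -126)
K(V) = 0
g/92 + K(Z)*82 = -126/92 + 0*82 = -126*1/92 + 0 = -63/46 + 0 = -63/46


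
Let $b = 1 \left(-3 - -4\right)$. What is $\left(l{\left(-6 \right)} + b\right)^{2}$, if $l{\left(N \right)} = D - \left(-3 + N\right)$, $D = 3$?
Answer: $169$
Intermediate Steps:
$b = 1$ ($b = 1 \left(-3 + \left(-1 + 5\right)\right) = 1 \left(-3 + 4\right) = 1 \cdot 1 = 1$)
$l{\left(N \right)} = 6 - N$ ($l{\left(N \right)} = 3 - \left(-3 + N\right) = 6 - N$)
$\left(l{\left(-6 \right)} + b\right)^{2} = \left(\left(6 - -6\right) + 1\right)^{2} = \left(\left(6 + 6\right) + 1\right)^{2} = \left(12 + 1\right)^{2} = 13^{2} = 169$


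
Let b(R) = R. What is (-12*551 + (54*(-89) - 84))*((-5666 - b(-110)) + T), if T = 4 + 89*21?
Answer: 42361866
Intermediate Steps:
T = 1873 (T = 4 + 1869 = 1873)
(-12*551 + (54*(-89) - 84))*((-5666 - b(-110)) + T) = (-12*551 + (54*(-89) - 84))*((-5666 - 1*(-110)) + 1873) = (-6612 + (-4806 - 84))*((-5666 + 110) + 1873) = (-6612 - 4890)*(-5556 + 1873) = -11502*(-3683) = 42361866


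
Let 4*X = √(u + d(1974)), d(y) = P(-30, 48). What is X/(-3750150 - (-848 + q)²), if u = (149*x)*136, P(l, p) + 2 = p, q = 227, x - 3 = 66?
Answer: -√1398262/16543164 ≈ -7.1479e-5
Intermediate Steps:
x = 69 (x = 3 + 66 = 69)
P(l, p) = -2 + p
d(y) = 46 (d(y) = -2 + 48 = 46)
u = 1398216 (u = (149*69)*136 = 10281*136 = 1398216)
X = √1398262/4 (X = √(1398216 + 46)/4 = √1398262/4 ≈ 295.62)
X/(-3750150 - (-848 + q)²) = (√1398262/4)/(-3750150 - (-848 + 227)²) = (√1398262/4)/(-3750150 - 1*(-621)²) = (√1398262/4)/(-3750150 - 1*385641) = (√1398262/4)/(-3750150 - 385641) = (√1398262/4)/(-4135791) = (√1398262/4)*(-1/4135791) = -√1398262/16543164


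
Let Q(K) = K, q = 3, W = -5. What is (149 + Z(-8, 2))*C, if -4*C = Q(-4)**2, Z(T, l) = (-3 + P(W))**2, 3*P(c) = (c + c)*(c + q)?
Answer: -5848/9 ≈ -649.78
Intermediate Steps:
P(c) = 2*c*(3 + c)/3 (P(c) = ((c + c)*(c + 3))/3 = ((2*c)*(3 + c))/3 = (2*c*(3 + c))/3 = 2*c*(3 + c)/3)
Z(T, l) = 121/9 (Z(T, l) = (-3 + (2/3)*(-5)*(3 - 5))**2 = (-3 + (2/3)*(-5)*(-2))**2 = (-3 + 20/3)**2 = (11/3)**2 = 121/9)
C = -4 (C = -1/4*(-4)**2 = -1/4*16 = -4)
(149 + Z(-8, 2))*C = (149 + 121/9)*(-4) = (1462/9)*(-4) = -5848/9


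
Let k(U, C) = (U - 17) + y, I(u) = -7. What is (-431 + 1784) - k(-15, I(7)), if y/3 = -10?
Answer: 1415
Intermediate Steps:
y = -30 (y = 3*(-10) = -30)
k(U, C) = -47 + U (k(U, C) = (U - 17) - 30 = (-17 + U) - 30 = -47 + U)
(-431 + 1784) - k(-15, I(7)) = (-431 + 1784) - (-47 - 15) = 1353 - 1*(-62) = 1353 + 62 = 1415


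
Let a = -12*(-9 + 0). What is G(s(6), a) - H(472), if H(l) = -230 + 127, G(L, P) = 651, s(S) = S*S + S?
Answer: 754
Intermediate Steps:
a = 108 (a = -12*(-9) = 108)
s(S) = S + S**2 (s(S) = S**2 + S = S + S**2)
H(l) = -103
G(s(6), a) - H(472) = 651 - 1*(-103) = 651 + 103 = 754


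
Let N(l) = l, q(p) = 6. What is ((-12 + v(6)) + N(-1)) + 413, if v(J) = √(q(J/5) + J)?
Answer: 400 + 2*√3 ≈ 403.46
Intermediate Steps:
v(J) = √(6 + J)
((-12 + v(6)) + N(-1)) + 413 = ((-12 + √(6 + 6)) - 1) + 413 = ((-12 + √12) - 1) + 413 = ((-12 + 2*√3) - 1) + 413 = (-13 + 2*√3) + 413 = 400 + 2*√3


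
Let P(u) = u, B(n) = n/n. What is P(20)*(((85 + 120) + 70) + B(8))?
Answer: 5520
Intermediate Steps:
B(n) = 1
P(20)*(((85 + 120) + 70) + B(8)) = 20*(((85 + 120) + 70) + 1) = 20*((205 + 70) + 1) = 20*(275 + 1) = 20*276 = 5520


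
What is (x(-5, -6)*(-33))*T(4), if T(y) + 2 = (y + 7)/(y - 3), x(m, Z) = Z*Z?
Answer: -10692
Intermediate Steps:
x(m, Z) = Z²
T(y) = -2 + (7 + y)/(-3 + y) (T(y) = -2 + (y + 7)/(y - 3) = -2 + (7 + y)/(-3 + y))
(x(-5, -6)*(-33))*T(4) = ((-6)²*(-33))*((13 - 1*4)/(-3 + 4)) = (36*(-33))*((13 - 4)/1) = -1188*9 = -10692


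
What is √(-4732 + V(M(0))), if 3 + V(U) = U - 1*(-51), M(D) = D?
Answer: 2*I*√1171 ≈ 68.44*I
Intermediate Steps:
V(U) = 48 + U (V(U) = -3 + (U - 1*(-51)) = -3 + (U + 51) = -3 + (51 + U) = 48 + U)
√(-4732 + V(M(0))) = √(-4732 + (48 + 0)) = √(-4732 + 48) = √(-4684) = 2*I*√1171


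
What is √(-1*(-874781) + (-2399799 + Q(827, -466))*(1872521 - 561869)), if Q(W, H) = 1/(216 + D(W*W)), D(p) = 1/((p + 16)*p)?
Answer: I*√32109536709567788437513592605558317570427/101038281099481 ≈ 1.7735e+6*I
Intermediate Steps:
D(p) = 1/(p*(16 + p)) (D(p) = 1/((16 + p)*p) = 1/(p*(16 + p)))
Q(W, H) = 1/(216 + 1/(W²*(16 + W²))) (Q(W, H) = 1/(216 + 1/(((W*W))*(16 + W*W))) = 1/(216 + 1/((W²)*(16 + W²))) = 1/(216 + 1/(W²*(16 + W²))))
√(-1*(-874781) + (-2399799 + Q(827, -466))*(1872521 - 561869)) = √(-1*(-874781) + (-2399799 + 827²*(16 + 827²)/(1 + 216*827²*(16 + 827²)))*(1872521 - 561869)) = √(874781 + (-2399799 + 683929*(16 + 683929)/(1 + 216*683929*(16 + 683929)))*1310652) = √(874781 + (-2399799 + 683929*683945/(1 + 216*683929*683945))*1310652) = √(874781 + (-2399799 + 683929*683945/(1 + 101038281099480))*1310652) = √(874781 + (-2399799 + 683929*683945/101038281099481)*1310652) = √(874781 + (-2399799 + 683929*(1/101038281099481)*683945)*1310652) = √(874781 + (-2399799 + 467769819905/101038281099481)*1310652) = √(874781 - 242471565476483584414/101038281099481*1310652) = √(874781 - 317795842234884162879377928/101038281099481) = √(-317795753848515584394289267/101038281099481) = I*√32109536709567788437513592605558317570427/101038281099481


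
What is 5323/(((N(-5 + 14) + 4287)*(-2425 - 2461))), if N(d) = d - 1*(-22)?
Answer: -5323/21097748 ≈ -0.00025230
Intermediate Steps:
N(d) = 22 + d (N(d) = d + 22 = 22 + d)
5323/(((N(-5 + 14) + 4287)*(-2425 - 2461))) = 5323/((((22 + (-5 + 14)) + 4287)*(-2425 - 2461))) = 5323/((((22 + 9) + 4287)*(-4886))) = 5323/(((31 + 4287)*(-4886))) = 5323/((4318*(-4886))) = 5323/(-21097748) = 5323*(-1/21097748) = -5323/21097748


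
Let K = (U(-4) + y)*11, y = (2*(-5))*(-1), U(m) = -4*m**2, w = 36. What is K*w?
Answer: -21384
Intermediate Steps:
y = 10 (y = -10*(-1) = 10)
K = -594 (K = (-4*(-4)**2 + 10)*11 = (-4*16 + 10)*11 = (-64 + 10)*11 = -54*11 = -594)
K*w = -594*36 = -21384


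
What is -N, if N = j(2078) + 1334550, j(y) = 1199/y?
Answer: -2773196099/2078 ≈ -1.3346e+6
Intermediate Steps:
N = 2773196099/2078 (N = 1199/2078 + 1334550 = 2773196099/2078 ≈ 1.3346e+6)
-N = -1*2773196099/2078 = -2773196099/2078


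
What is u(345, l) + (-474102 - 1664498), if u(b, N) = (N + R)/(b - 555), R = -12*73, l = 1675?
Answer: -449106799/210 ≈ -2.1386e+6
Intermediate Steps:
R = -876
u(b, N) = (-876 + N)/(-555 + b) (u(b, N) = (N - 876)/(b - 555) = (-876 + N)/(-555 + b))
u(345, l) + (-474102 - 1664498) = (-876 + 1675)/(-555 + 345) + (-474102 - 1664498) = 799/(-210) - 2138600 = -1/210*799 - 2138600 = -799/210 - 2138600 = -449106799/210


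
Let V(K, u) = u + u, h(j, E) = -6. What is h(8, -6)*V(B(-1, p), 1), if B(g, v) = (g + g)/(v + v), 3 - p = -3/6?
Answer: -12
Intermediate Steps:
p = 7/2 (p = 3 - (-3)/6 = 3 - 1*(-½) = 3 + ½ = 7/2 ≈ 3.5000)
B(g, v) = g/v (B(g, v) = (2*g)/((2*v)) = (2*g)*(1/(2*v)) = g/v)
V(K, u) = 2*u
h(8, -6)*V(B(-1, p), 1) = -12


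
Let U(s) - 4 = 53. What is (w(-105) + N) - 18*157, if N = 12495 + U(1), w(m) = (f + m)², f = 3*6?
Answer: 17295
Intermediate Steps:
f = 18
U(s) = 57 (U(s) = 4 + 53 = 57)
w(m) = (18 + m)²
N = 12552 (N = 12495 + 57 = 12552)
(w(-105) + N) - 18*157 = ((18 - 105)² + 12552) - 18*157 = ((-87)² + 12552) - 2826 = (7569 + 12552) - 2826 = 20121 - 2826 = 17295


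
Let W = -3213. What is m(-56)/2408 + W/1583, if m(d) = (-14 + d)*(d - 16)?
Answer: 4311/68069 ≈ 0.063333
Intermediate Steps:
m(d) = (-16 + d)*(-14 + d) (m(d) = (-14 + d)*(-16 + d) = (-16 + d)*(-14 + d))
m(-56)/2408 + W/1583 = (224 + (-56)² - 30*(-56))/2408 - 3213/1583 = (224 + 3136 + 1680)*(1/2408) - 3213*1/1583 = 5040*(1/2408) - 3213/1583 = 90/43 - 3213/1583 = 4311/68069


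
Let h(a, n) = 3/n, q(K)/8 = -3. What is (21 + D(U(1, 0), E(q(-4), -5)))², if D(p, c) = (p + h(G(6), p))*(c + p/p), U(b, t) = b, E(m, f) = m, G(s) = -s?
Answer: 5041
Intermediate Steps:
q(K) = -24 (q(K) = 8*(-3) = -24)
D(p, c) = (1 + c)*(p + 3/p) (D(p, c) = (p + 3/p)*(c + p/p) = (p + 3/p)*(c + 1) = (p + 3/p)*(1 + c) = (1 + c)*(p + 3/p))
(21 + D(U(1, 0), E(q(-4), -5)))² = (21 + (3 + 3*(-24) + 1²*(1 - 24))/1)² = (21 + 1*(3 - 72 + 1*(-23)))² = (21 + 1*(3 - 72 - 23))² = (21 + 1*(-92))² = (21 - 92)² = (-71)² = 5041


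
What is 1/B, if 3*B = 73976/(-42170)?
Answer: -63255/36988 ≈ -1.7101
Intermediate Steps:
B = -36988/63255 (B = (73976/(-42170))/3 = (73976*(-1/42170))/3 = (1/3)*(-36988/21085) = -36988/63255 ≈ -0.58474)
1/B = 1/(-36988/63255) = -63255/36988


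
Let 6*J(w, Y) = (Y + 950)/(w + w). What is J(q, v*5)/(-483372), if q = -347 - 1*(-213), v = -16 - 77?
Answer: 485/777262176 ≈ 6.2399e-7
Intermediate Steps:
v = -93
q = -134 (q = -347 + 213 = -134)
J(w, Y) = (950 + Y)/(12*w) (J(w, Y) = ((Y + 950)/(w + w))/6 = ((950 + Y)/((2*w)))/6 = ((950 + Y)*(1/(2*w)))/6 = ((950 + Y)/(2*w))/6 = (950 + Y)/(12*w))
J(q, v*5)/(-483372) = ((1/12)*(950 - 93*5)/(-134))/(-483372) = ((1/12)*(-1/134)*(950 - 465))*(-1/483372) = ((1/12)*(-1/134)*485)*(-1/483372) = -485/1608*(-1/483372) = 485/777262176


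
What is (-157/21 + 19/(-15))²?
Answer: 93636/1225 ≈ 76.438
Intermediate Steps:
(-157/21 + 19/(-15))² = (-157*1/21 + 19*(-1/15))² = (-157/21 - 19/15)² = (-306/35)² = 93636/1225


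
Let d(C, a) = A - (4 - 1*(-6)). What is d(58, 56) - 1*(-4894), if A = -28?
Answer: 4856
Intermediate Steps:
d(C, a) = -38 (d(C, a) = -28 - (4 - 1*(-6)) = -28 - (4 + 6) = -28 - 1*10 = -28 - 10 = -38)
d(58, 56) - 1*(-4894) = -38 - 1*(-4894) = -38 + 4894 = 4856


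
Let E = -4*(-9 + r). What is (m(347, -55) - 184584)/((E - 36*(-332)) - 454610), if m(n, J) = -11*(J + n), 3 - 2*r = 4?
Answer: 46949/110655 ≈ 0.42428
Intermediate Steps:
r = -1/2 (r = 3/2 - 1/2*4 = 3/2 - 2 = -1/2 ≈ -0.50000)
m(n, J) = -11*J - 11*n
E = 38 (E = -4*(-9 - 1/2) = -4*(-19/2) = 38)
(m(347, -55) - 184584)/((E - 36*(-332)) - 454610) = ((-11*(-55) - 11*347) - 184584)/((38 - 36*(-332)) - 454610) = ((605 - 3817) - 184584)/((38 + 11952) - 454610) = (-3212 - 184584)/(11990 - 454610) = -187796/(-442620) = -187796*(-1/442620) = 46949/110655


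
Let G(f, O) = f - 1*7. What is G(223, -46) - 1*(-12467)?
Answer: 12683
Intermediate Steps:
G(f, O) = -7 + f (G(f, O) = f - 7 = -7 + f)
G(223, -46) - 1*(-12467) = (-7 + 223) - 1*(-12467) = 216 + 12467 = 12683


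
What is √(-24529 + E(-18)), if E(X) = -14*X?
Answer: I*√24277 ≈ 155.81*I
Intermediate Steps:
√(-24529 + E(-18)) = √(-24529 - 14*(-18)) = √(-24529 + 252) = √(-24277) = I*√24277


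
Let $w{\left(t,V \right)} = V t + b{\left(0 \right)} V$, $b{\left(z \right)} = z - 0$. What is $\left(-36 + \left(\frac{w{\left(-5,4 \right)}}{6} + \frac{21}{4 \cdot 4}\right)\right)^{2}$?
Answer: $\frac{3330625}{2304} \approx 1445.6$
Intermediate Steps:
$b{\left(z \right)} = z$ ($b{\left(z \right)} = z + 0 = z$)
$w{\left(t,V \right)} = V t$ ($w{\left(t,V \right)} = V t + 0 V = V t + 0 = V t$)
$\left(-36 + \left(\frac{w{\left(-5,4 \right)}}{6} + \frac{21}{4 \cdot 4}\right)\right)^{2} = \left(-36 + \left(\frac{4 \left(-5\right)}{6} + \frac{21}{4 \cdot 4}\right)\right)^{2} = \left(-36 + \left(\left(-20\right) \frac{1}{6} + \frac{21}{16}\right)\right)^{2} = \left(-36 + \left(- \frac{10}{3} + 21 \cdot \frac{1}{16}\right)\right)^{2} = \left(-36 + \left(- \frac{10}{3} + \frac{21}{16}\right)\right)^{2} = \left(-36 - \frac{97}{48}\right)^{2} = \left(- \frac{1825}{48}\right)^{2} = \frac{3330625}{2304}$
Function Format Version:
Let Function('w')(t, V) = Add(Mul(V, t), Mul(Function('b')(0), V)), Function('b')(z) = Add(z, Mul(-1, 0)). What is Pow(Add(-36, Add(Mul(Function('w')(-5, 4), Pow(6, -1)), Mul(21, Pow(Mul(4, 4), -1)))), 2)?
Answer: Rational(3330625, 2304) ≈ 1445.6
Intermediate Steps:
Function('b')(z) = z (Function('b')(z) = Add(z, 0) = z)
Function('w')(t, V) = Mul(V, t) (Function('w')(t, V) = Add(Mul(V, t), Mul(0, V)) = Add(Mul(V, t), 0) = Mul(V, t))
Pow(Add(-36, Add(Mul(Function('w')(-5, 4), Pow(6, -1)), Mul(21, Pow(Mul(4, 4), -1)))), 2) = Pow(Add(-36, Add(Mul(Mul(4, -5), Pow(6, -1)), Mul(21, Pow(Mul(4, 4), -1)))), 2) = Pow(Add(-36, Add(Mul(-20, Rational(1, 6)), Mul(21, Pow(16, -1)))), 2) = Pow(Add(-36, Add(Rational(-10, 3), Mul(21, Rational(1, 16)))), 2) = Pow(Add(-36, Add(Rational(-10, 3), Rational(21, 16))), 2) = Pow(Add(-36, Rational(-97, 48)), 2) = Pow(Rational(-1825, 48), 2) = Rational(3330625, 2304)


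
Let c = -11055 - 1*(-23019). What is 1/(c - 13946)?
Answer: -1/1982 ≈ -0.00050454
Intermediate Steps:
c = 11964 (c = -11055 + 23019 = 11964)
1/(c - 13946) = 1/(11964 - 13946) = 1/(-1982) = -1/1982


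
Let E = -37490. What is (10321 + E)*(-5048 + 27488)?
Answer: -609672360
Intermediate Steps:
(10321 + E)*(-5048 + 27488) = (10321 - 37490)*(-5048 + 27488) = -27169*22440 = -609672360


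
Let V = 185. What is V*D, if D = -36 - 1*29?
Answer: -12025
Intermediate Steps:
D = -65 (D = -36 - 29 = -65)
V*D = 185*(-65) = -12025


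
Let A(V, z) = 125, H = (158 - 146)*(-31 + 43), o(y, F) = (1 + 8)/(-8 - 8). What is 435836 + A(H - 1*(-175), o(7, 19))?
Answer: 435961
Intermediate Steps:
o(y, F) = -9/16 (o(y, F) = 9/(-16) = 9*(-1/16) = -9/16)
H = 144 (H = 12*12 = 144)
435836 + A(H - 1*(-175), o(7, 19)) = 435836 + 125 = 435961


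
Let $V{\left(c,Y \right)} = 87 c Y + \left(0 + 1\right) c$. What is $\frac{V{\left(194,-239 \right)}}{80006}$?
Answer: $- \frac{2016824}{40003} \approx -50.417$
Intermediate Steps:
$V{\left(c,Y \right)} = c + 87 Y c$ ($V{\left(c,Y \right)} = 87 Y c + 1 c = 87 Y c + c = c + 87 Y c$)
$\frac{V{\left(194,-239 \right)}}{80006} = \frac{194 \left(1 + 87 \left(-239\right)\right)}{80006} = 194 \left(1 - 20793\right) \frac{1}{80006} = 194 \left(-20792\right) \frac{1}{80006} = \left(-4033648\right) \frac{1}{80006} = - \frac{2016824}{40003}$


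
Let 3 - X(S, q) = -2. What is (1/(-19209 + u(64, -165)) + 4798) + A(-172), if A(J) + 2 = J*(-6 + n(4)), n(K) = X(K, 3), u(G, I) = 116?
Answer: 94854023/19093 ≈ 4968.0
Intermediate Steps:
X(S, q) = 5 (X(S, q) = 3 - 1*(-2) = 3 + 2 = 5)
n(K) = 5
A(J) = -2 - J (A(J) = -2 + J*(-6 + 5) = -2 + J*(-1) = -2 - J)
(1/(-19209 + u(64, -165)) + 4798) + A(-172) = (1/(-19209 + 116) + 4798) + (-2 - 1*(-172)) = (1/(-19093) + 4798) + (-2 + 172) = (-1/19093 + 4798) + 170 = 91608213/19093 + 170 = 94854023/19093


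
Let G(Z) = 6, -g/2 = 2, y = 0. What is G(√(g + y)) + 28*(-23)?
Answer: -638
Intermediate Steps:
g = -4 (g = -2*2 = -4)
G(√(g + y)) + 28*(-23) = 6 + 28*(-23) = 6 - 644 = -638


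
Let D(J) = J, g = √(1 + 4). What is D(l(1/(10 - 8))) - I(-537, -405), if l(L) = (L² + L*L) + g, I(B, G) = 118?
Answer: -235/2 + √5 ≈ -115.26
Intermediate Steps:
g = √5 ≈ 2.2361
l(L) = √5 + 2*L² (l(L) = (L² + L*L) + √5 = (L² + L²) + √5 = 2*L² + √5 = √5 + 2*L²)
D(l(1/(10 - 8))) - I(-537, -405) = (√5 + 2*(1/(10 - 8))²) - 1*118 = (√5 + 2*(1/2)²) - 118 = (√5 + 2*(½)²) - 118 = (√5 + 2*(¼)) - 118 = (√5 + ½) - 118 = (½ + √5) - 118 = -235/2 + √5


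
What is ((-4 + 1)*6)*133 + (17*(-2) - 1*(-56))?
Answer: -2372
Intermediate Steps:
((-4 + 1)*6)*133 + (17*(-2) - 1*(-56)) = -3*6*133 + (-34 + 56) = -18*133 + 22 = -2394 + 22 = -2372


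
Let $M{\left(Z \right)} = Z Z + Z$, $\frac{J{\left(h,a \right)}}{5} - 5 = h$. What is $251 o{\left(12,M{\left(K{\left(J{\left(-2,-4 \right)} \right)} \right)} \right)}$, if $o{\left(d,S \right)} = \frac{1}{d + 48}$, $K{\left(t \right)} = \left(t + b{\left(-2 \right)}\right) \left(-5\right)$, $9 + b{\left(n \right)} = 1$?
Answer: $\frac{251}{60} \approx 4.1833$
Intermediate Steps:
$b{\left(n \right)} = -8$ ($b{\left(n \right)} = -9 + 1 = -8$)
$J{\left(h,a \right)} = 25 + 5 h$
$K{\left(t \right)} = 40 - 5 t$ ($K{\left(t \right)} = \left(t - 8\right) \left(-5\right) = \left(-8 + t\right) \left(-5\right) = 40 - 5 t$)
$M{\left(Z \right)} = Z + Z^{2}$ ($M{\left(Z \right)} = Z^{2} + Z = Z + Z^{2}$)
$o{\left(d,S \right)} = \frac{1}{48 + d}$
$251 o{\left(12,M{\left(K{\left(J{\left(-2,-4 \right)} \right)} \right)} \right)} = \frac{251}{48 + 12} = \frac{251}{60}$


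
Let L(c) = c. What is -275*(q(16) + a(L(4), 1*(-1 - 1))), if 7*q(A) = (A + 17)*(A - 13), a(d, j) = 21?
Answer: -67650/7 ≈ -9664.3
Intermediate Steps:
q(A) = (-13 + A)*(17 + A)/7 (q(A) = ((A + 17)*(A - 13))/7 = ((17 + A)*(-13 + A))/7 = ((-13 + A)*(17 + A))/7 = (-13 + A)*(17 + A)/7)
-275*(q(16) + a(L(4), 1*(-1 - 1))) = -275*((-221/7 + (⅐)*16² + (4/7)*16) + 21) = -275*((-221/7 + (⅐)*256 + 64/7) + 21) = -275*((-221/7 + 256/7 + 64/7) + 21) = -275*(99/7 + 21) = -275*246/7 = -67650/7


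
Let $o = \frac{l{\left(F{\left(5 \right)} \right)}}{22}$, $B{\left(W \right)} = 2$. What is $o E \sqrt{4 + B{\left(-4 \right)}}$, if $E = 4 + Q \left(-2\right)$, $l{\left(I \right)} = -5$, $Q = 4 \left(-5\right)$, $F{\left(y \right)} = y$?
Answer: $- 10 \sqrt{6} \approx -24.495$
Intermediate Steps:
$Q = -20$
$E = 44$ ($E = 4 - -40 = 4 + 40 = 44$)
$o = - \frac{5}{22} \approx -0.22727$
$o E \sqrt{4 + B{\left(-4 \right)}} = \left(- \frac{5}{22}\right) 44 \sqrt{4 + 2} = - 10 \sqrt{6}$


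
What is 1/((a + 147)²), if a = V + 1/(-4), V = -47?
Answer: 16/159201 ≈ 0.00010050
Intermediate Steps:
a = -189/4 (a = -47 + 1/(-4) = -47 - ¼ = -189/4 ≈ -47.250)
1/((a + 147)²) = 1/((-189/4 + 147)²) = 1/((399/4)²) = 1/(159201/16) = 16/159201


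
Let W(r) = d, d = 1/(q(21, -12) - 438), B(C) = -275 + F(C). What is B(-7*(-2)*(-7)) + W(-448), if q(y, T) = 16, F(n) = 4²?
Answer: -109299/422 ≈ -259.00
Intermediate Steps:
F(n) = 16
B(C) = -259 (B(C) = -275 + 16 = -259)
d = -1/422 (d = 1/(16 - 438) = 1/(-422) = -1/422 ≈ -0.0023697)
W(r) = -1/422
B(-7*(-2)*(-7)) + W(-448) = -259 - 1/422 = -109299/422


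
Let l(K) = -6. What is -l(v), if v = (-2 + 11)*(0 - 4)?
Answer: 6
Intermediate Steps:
v = -36 (v = 9*(-4) = -36)
-l(v) = -1*(-6) = 6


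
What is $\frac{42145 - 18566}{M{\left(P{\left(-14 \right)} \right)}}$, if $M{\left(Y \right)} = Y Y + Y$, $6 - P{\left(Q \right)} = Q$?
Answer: $\frac{23579}{420} \approx 56.141$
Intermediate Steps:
$P{\left(Q \right)} = 6 - Q$
$M{\left(Y \right)} = Y + Y^{2}$ ($M{\left(Y \right)} = Y^{2} + Y = Y + Y^{2}$)
$\frac{42145 - 18566}{M{\left(P{\left(-14 \right)} \right)}} = \frac{42145 - 18566}{\left(6 - -14\right) \left(1 + \left(6 - -14\right)\right)} = \frac{23579}{\left(6 + 14\right) \left(1 + \left(6 + 14\right)\right)} = \frac{23579}{20 \left(1 + 20\right)} = \frac{23579}{20 \cdot 21} = \frac{23579}{420}$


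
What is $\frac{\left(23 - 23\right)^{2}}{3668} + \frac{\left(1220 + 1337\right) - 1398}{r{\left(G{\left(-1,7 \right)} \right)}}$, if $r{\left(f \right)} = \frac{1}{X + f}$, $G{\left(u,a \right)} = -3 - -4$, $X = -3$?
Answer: $-2318$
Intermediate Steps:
$G{\left(u,a \right)} = 1$ ($G{\left(u,a \right)} = -3 + 4 = 1$)
$r{\left(f \right)} = \frac{1}{-3 + f}$
$\frac{\left(23 - 23\right)^{2}}{3668} + \frac{\left(1220 + 1337\right) - 1398}{r{\left(G{\left(-1,7 \right)} \right)}} = \frac{\left(23 - 23\right)^{2}}{3668} + \frac{\left(1220 + 1337\right) - 1398}{\frac{1}{-3 + 1}} = 0^{2} \cdot \frac{1}{3668} + \frac{2557 - 1398}{\frac{1}{-2}} = 0 \cdot \frac{1}{3668} + \frac{1159}{- \frac{1}{2}} = 0 + 1159 \left(-2\right) = 0 - 2318 = -2318$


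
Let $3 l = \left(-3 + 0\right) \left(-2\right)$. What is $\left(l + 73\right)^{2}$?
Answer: $5625$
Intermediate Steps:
$l = 2$ ($l = \frac{\left(-3 + 0\right) \left(-2\right)}{3} = \frac{\left(-3\right) \left(-2\right)}{3} = \frac{1}{3} \cdot 6 = 2$)
$\left(l + 73\right)^{2} = \left(2 + 73\right)^{2} = 75^{2} = 5625$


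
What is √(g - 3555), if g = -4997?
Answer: 2*I*√2138 ≈ 92.477*I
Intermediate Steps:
√(g - 3555) = √(-4997 - 3555) = √(-8552) = 2*I*√2138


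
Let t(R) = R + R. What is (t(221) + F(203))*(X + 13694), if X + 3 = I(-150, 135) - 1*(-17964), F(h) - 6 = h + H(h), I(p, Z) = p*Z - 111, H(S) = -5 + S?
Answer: 9588606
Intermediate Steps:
I(p, Z) = -111 + Z*p (I(p, Z) = Z*p - 111 = -111 + Z*p)
t(R) = 2*R
F(h) = 1 + 2*h (F(h) = 6 + (h + (-5 + h)) = 6 + (-5 + 2*h) = 1 + 2*h)
X = -2400 (X = -3 + ((-111 + 135*(-150)) - 1*(-17964)) = -3 + ((-111 - 20250) + 17964) = -3 + (-20361 + 17964) = -3 - 2397 = -2400)
(t(221) + F(203))*(X + 13694) = (2*221 + (1 + 2*203))*(-2400 + 13694) = (442 + (1 + 406))*11294 = (442 + 407)*11294 = 849*11294 = 9588606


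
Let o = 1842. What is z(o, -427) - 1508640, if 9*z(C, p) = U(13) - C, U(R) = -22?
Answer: -13579624/9 ≈ -1.5088e+6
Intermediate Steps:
z(C, p) = -22/9 - C/9 (z(C, p) = (-22 - C)/9 = -22/9 - C/9)
z(o, -427) - 1508640 = (-22/9 - ⅑*1842) - 1508640 = (-22/9 - 614/3) - 1508640 = -1864/9 - 1508640 = -13579624/9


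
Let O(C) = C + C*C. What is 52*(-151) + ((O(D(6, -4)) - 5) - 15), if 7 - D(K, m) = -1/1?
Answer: -7800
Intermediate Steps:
D(K, m) = 8 (D(K, m) = 7 - (-1)/1 = 7 - (-1) = 7 - 1*(-1) = 7 + 1 = 8)
O(C) = C + C²
52*(-151) + ((O(D(6, -4)) - 5) - 15) = 52*(-151) + ((8*(1 + 8) - 5) - 15) = -7852 + ((8*9 - 5) - 15) = -7852 + ((72 - 5) - 15) = -7852 + (67 - 15) = -7852 + 52 = -7800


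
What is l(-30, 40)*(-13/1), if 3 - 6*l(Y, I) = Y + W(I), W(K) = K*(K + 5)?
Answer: 7657/2 ≈ 3828.5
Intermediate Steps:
W(K) = K*(5 + K)
l(Y, I) = ½ - Y/6 - I*(5 + I)/6 (l(Y, I) = ½ - (Y + I*(5 + I))/6 = ½ + (-Y/6 - I*(5 + I)/6) = ½ - Y/6 - I*(5 + I)/6)
l(-30, 40)*(-13/1) = (½ - ⅙*(-30) - ⅙*40*(5 + 40))*(-13/1) = (½ + 5 - ⅙*40*45)*(-13*1) = (½ + 5 - 300)*(-13) = -589/2*(-13) = 7657/2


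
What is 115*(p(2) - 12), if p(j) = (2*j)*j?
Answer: -460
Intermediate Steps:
p(j) = 2*j²
115*(p(2) - 12) = 115*(2*2² - 12) = 115*(2*4 - 12) = 115*(8 - 12) = 115*(-4) = -460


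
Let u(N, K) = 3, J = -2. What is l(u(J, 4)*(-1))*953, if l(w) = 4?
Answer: 3812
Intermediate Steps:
l(u(J, 4)*(-1))*953 = 4*953 = 3812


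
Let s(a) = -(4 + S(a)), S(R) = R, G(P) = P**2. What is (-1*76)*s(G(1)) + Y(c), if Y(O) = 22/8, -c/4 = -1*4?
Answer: 1531/4 ≈ 382.75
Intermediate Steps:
c = 16 (c = -(-4)*4 = -4*(-4) = 16)
s(a) = -4 - a (s(a) = -(4 + a) = -4 - a)
Y(O) = 11/4 (Y(O) = 22*(1/8) = 11/4)
(-1*76)*s(G(1)) + Y(c) = (-1*76)*(-4 - 1*1**2) + 11/4 = -76*(-4 - 1*1) + 11/4 = -76*(-4 - 1) + 11/4 = -76*(-5) + 11/4 = 380 + 11/4 = 1531/4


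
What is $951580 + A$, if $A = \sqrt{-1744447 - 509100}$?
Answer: $951580 + i \sqrt{2253547} \approx 9.5158 \cdot 10^{5} + 1501.2 i$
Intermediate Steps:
$A = i \sqrt{2253547}$ ($A = \sqrt{-2253547} = i \sqrt{2253547} \approx 1501.2 i$)
$951580 + A = 951580 + i \sqrt{2253547}$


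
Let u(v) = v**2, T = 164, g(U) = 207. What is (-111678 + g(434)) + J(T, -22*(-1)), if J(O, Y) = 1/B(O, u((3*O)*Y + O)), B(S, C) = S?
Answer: -18281243/164 ≈ -1.1147e+5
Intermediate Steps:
J(O, Y) = 1/O
(-111678 + g(434)) + J(T, -22*(-1)) = (-111678 + 207) + 1/164 = -111471 + 1/164 = -18281243/164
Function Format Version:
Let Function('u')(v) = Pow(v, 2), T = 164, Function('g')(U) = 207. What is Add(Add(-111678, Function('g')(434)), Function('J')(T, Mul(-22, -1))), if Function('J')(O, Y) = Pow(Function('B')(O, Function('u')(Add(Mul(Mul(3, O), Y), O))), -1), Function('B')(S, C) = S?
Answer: Rational(-18281243, 164) ≈ -1.1147e+5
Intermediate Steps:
Function('J')(O, Y) = Pow(O, -1)
Add(Add(-111678, Function('g')(434)), Function('J')(T, Mul(-22, -1))) = Add(Add(-111678, 207), Pow(164, -1)) = Add(-111471, Rational(1, 164)) = Rational(-18281243, 164)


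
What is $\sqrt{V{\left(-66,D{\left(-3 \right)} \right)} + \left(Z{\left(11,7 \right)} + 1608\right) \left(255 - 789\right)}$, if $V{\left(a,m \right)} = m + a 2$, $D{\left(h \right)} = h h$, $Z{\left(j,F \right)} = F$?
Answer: $3 i \sqrt{95837} \approx 928.73 i$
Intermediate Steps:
$D{\left(h \right)} = h^{2}$
$V{\left(a,m \right)} = m + 2 a$
$\sqrt{V{\left(-66,D{\left(-3 \right)} \right)} + \left(Z{\left(11,7 \right)} + 1608\right) \left(255 - 789\right)} = \sqrt{\left(\left(-3\right)^{2} + 2 \left(-66\right)\right) + \left(7 + 1608\right) \left(255 - 789\right)} = \sqrt{\left(9 - 132\right) + 1615 \left(-534\right)} = \sqrt{-123 - 862410} = \sqrt{-862533} = 3 i \sqrt{95837}$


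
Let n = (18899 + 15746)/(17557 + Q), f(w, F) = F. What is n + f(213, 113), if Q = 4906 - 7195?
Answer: 1759929/15268 ≈ 115.27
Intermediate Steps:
Q = -2289
n = 34645/15268 (n = (18899 + 15746)/(17557 - 2289) = 34645/15268 ≈ 2.2691)
n + f(213, 113) = 34645/15268 + 113 = 1759929/15268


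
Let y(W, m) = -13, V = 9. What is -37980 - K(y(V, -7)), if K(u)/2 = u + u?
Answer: -37928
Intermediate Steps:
K(u) = 4*u (K(u) = 2*(u + u) = 2*(2*u) = 4*u)
-37980 - K(y(V, -7)) = -37980 - 4*(-13) = -37980 - 1*(-52) = -37980 + 52 = -37928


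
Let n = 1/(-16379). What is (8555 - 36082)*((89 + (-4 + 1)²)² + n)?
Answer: -4330104868205/16379 ≈ -2.6437e+8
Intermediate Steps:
n = -1/16379 ≈ -6.1054e-5
(8555 - 36082)*((89 + (-4 + 1)²)² + n) = (8555 - 36082)*((89 + (-4 + 1)²)² - 1/16379) = -27527*((89 + (-3)²)² - 1/16379) = -27527*((89 + 9)² - 1/16379) = -27527*(98² - 1/16379) = -27527*(9604 - 1/16379) = -27527*157303915/16379 = -4330104868205/16379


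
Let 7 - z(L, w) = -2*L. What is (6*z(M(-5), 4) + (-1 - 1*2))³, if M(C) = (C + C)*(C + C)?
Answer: 1902014919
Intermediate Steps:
M(C) = 4*C² (M(C) = (2*C)*(2*C) = 4*C²)
z(L, w) = 7 + 2*L (z(L, w) = 7 - (-2)*L = 7 + 2*L)
(6*z(M(-5), 4) + (-1 - 1*2))³ = (6*(7 + 2*(4*(-5)²)) + (-1 - 1*2))³ = (6*(7 + 2*(4*25)) + (-1 - 2))³ = (6*(7 + 2*100) - 3)³ = (6*(7 + 200) - 3)³ = (6*207 - 3)³ = (1242 - 3)³ = 1239³ = 1902014919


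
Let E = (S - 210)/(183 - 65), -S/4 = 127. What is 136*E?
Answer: -48824/59 ≈ -827.53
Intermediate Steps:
S = -508 (S = -4*127 = -508)
E = -359/59 (E = (-508 - 210)/(183 - 65) = -718/118 = -718*1/118 = -359/59 ≈ -6.0847)
136*E = 136*(-359/59) = -48824/59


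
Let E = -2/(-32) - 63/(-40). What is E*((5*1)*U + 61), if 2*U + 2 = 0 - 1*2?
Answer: 6681/80 ≈ 83.512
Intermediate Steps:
U = -2 (U = -1 + (0 - 1*2)/2 = -1 + (0 - 2)/2 = -1 + (1/2)*(-2) = -1 - 1 = -2)
E = 131/80 (E = -2*(-1/32) - 63*(-1/40) = 1/16 + 63/40 = 131/80 ≈ 1.6375)
E*((5*1)*U + 61) = 131*((5*1)*(-2) + 61)/80 = 131*(5*(-2) + 61)/80 = 131*(-10 + 61)/80 = (131/80)*51 = 6681/80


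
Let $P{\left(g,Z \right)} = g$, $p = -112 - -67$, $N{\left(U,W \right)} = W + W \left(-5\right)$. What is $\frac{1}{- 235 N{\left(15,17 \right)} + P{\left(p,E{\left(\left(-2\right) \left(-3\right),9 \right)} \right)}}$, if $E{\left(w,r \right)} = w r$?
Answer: $\frac{1}{15935} \approx 6.2755 \cdot 10^{-5}$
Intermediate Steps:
$N{\left(U,W \right)} = - 4 W$ ($N{\left(U,W \right)} = W - 5 W = - 4 W$)
$E{\left(w,r \right)} = r w$
$p = -45$ ($p = -112 + 67 = -45$)
$\frac{1}{- 235 N{\left(15,17 \right)} + P{\left(p,E{\left(\left(-2\right) \left(-3\right),9 \right)} \right)}} = \frac{1}{- 235 \left(\left(-4\right) 17\right) - 45} = \frac{1}{\left(-235\right) \left(-68\right) - 45} = \frac{1}{15980 - 45} = \frac{1}{15935}$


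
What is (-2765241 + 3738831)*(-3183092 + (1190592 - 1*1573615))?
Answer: -3471933902850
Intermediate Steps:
(-2765241 + 3738831)*(-3183092 + (1190592 - 1*1573615)) = 973590*(-3183092 + (1190592 - 1573615)) = 973590*(-3183092 - 383023) = 973590*(-3566115) = -3471933902850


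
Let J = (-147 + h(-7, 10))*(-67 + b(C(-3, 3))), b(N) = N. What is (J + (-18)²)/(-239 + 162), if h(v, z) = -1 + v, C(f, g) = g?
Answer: -10244/77 ≈ -133.04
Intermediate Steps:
J = 9920 (J = (-147 + (-1 - 7))*(-67 + 3) = (-147 - 8)*(-64) = -155*(-64) = 9920)
(J + (-18)²)/(-239 + 162) = (9920 + (-18)²)/(-239 + 162) = (9920 + 324)/(-77) = 10244*(-1/77) = -10244/77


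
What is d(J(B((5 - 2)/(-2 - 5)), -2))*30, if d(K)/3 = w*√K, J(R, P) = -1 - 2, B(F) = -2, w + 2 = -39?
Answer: -3690*I*√3 ≈ -6391.3*I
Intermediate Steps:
w = -41 (w = -2 - 39 = -41)
J(R, P) = -3
d(K) = -123*√K (d(K) = 3*(-41*√K) = -123*√K)
d(J(B((5 - 2)/(-2 - 5)), -2))*30 = -123*I*√3*30 = -3690*I*√3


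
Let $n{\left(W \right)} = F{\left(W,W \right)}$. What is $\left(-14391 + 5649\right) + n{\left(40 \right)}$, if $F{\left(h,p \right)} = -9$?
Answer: $-8751$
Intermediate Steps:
$n{\left(W \right)} = -9$
$\left(-14391 + 5649\right) + n{\left(40 \right)} = \left(-14391 + 5649\right) - 9 = -8742 - 9 = -8751$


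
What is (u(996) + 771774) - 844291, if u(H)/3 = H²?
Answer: 2903531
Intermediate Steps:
u(H) = 3*H²
(u(996) + 771774) - 844291 = (3*996² + 771774) - 844291 = (3*992016 + 771774) - 844291 = (2976048 + 771774) - 844291 = 3747822 - 844291 = 2903531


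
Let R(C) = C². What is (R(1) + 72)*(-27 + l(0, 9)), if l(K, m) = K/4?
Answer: -1971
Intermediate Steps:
l(K, m) = K/4 (l(K, m) = K*(¼) = K/4)
(R(1) + 72)*(-27 + l(0, 9)) = (1² + 72)*(-27 + (¼)*0) = (1 + 72)*(-27 + 0) = 73*(-27) = -1971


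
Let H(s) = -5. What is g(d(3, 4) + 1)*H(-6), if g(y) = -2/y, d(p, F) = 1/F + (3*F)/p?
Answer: 40/21 ≈ 1.9048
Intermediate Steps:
d(p, F) = 1/F + 3*F/p
g(d(3, 4) + 1)*H(-6) = -2/((1/4 + 3*4/3) + 1)*(-5) = -2/((¼ + 3*4*(⅓)) + 1)*(-5) = -2/((¼ + 4) + 1)*(-5) = -2/(17/4 + 1)*(-5) = -2/21/4*(-5) = -2*4/21*(-5) = -8/21*(-5) = 40/21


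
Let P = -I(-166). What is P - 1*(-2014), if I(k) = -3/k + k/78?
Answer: 13052297/6474 ≈ 2016.1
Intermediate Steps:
I(k) = -3/k + k/78 (I(k) = -3/k + k*(1/78) = -3/k + k/78)
P = 13661/6474 (P = -(-3/(-166) + (1/78)*(-166)) = -(-3*(-1/166) - 83/39) = -(3/166 - 83/39) = -1*(-13661/6474) = 13661/6474 ≈ 2.1101)
P - 1*(-2014) = 13661/6474 - 1*(-2014) = 13661/6474 + 2014 = 13052297/6474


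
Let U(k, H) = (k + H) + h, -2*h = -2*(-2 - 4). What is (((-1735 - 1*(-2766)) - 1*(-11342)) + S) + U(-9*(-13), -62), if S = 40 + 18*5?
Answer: 12552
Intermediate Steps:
S = 130 (S = 40 + 90 = 130)
h = -6 (h = -(-1)*(-2 - 4) = -(-1)*(-6) = -½*12 = -6)
U(k, H) = -6 + H + k (U(k, H) = (k + H) - 6 = (H + k) - 6 = -6 + H + k)
(((-1735 - 1*(-2766)) - 1*(-11342)) + S) + U(-9*(-13), -62) = (((-1735 - 1*(-2766)) - 1*(-11342)) + 130) + (-6 - 62 - 9*(-13)) = (((-1735 + 2766) + 11342) + 130) + (-6 - 62 + 117) = ((1031 + 11342) + 130) + 49 = (12373 + 130) + 49 = 12503 + 49 = 12552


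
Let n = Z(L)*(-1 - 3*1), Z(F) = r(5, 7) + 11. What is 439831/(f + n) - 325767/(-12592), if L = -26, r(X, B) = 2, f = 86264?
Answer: 1200834877/38770768 ≈ 30.973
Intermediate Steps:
Z(F) = 13 (Z(F) = 2 + 11 = 13)
n = -52 (n = 13*(-1 - 3*1) = 13*(-1 - 3) = 13*(-4) = -52)
439831/(f + n) - 325767/(-12592) = 439831/(86264 - 52) - 325767/(-12592) = 439831/86212 - 325767*(-1/12592) = 439831*(1/86212) + 325767/12592 = 62833/12316 + 325767/12592 = 1200834877/38770768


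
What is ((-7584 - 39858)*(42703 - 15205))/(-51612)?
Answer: 108713343/4301 ≈ 25276.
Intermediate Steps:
((-7584 - 39858)*(42703 - 15205))/(-51612) = -47442*27498*(-1/51612) = -1304560116*(-1/51612) = 108713343/4301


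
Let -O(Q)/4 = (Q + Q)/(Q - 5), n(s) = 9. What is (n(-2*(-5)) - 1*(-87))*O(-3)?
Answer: -288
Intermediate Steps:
O(Q) = -8*Q/(-5 + Q) (O(Q) = -4*(Q + Q)/(Q - 5) = -4*2*Q/(-5 + Q) = -8*Q/(-5 + Q))
(n(-2*(-5)) - 1*(-87))*O(-3) = (9 - 1*(-87))*(-8*(-3)/(-5 - 3)) = (9 + 87)*(-8*(-3)/(-8)) = 96*(-8*(-3)*(-1/8)) = 96*(-3) = -288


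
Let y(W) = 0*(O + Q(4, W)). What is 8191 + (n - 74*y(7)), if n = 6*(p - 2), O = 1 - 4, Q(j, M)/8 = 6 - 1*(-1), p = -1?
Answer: 8173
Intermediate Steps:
Q(j, M) = 56 (Q(j, M) = 8*(6 - 1*(-1)) = 8*(6 + 1) = 8*7 = 56)
O = -3
y(W) = 0 (y(W) = 0*(-3 + 56) = 0*53 = 0)
n = -18 (n = 6*(-1 - 2) = 6*(-3) = -18)
8191 + (n - 74*y(7)) = 8191 + (-18 - 74*0) = 8191 + (-18 + 0) = 8191 - 18 = 8173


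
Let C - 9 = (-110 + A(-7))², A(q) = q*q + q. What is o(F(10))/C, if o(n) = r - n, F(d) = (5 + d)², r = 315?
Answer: 90/4633 ≈ 0.019426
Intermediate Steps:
A(q) = q + q² (A(q) = q² + q = q + q²)
o(n) = 315 - n
C = 4633 (C = 9 + (-110 - 7*(1 - 7))² = 9 + (-110 - 7*(-6))² = 9 + (-110 + 42)² = 9 + (-68)² = 9 + 4624 = 4633)
o(F(10))/C = (315 - (5 + 10)²)/4633 = (315 - 1*15²)*(1/4633) = (315 - 1*225)*(1/4633) = (315 - 225)*(1/4633) = 90*(1/4633) = 90/4633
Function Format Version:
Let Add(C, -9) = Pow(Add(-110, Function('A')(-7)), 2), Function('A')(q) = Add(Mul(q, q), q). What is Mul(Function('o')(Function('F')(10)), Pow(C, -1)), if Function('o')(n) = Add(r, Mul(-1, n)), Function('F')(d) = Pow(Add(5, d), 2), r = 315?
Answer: Rational(90, 4633) ≈ 0.019426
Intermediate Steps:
Function('A')(q) = Add(q, Pow(q, 2)) (Function('A')(q) = Add(Pow(q, 2), q) = Add(q, Pow(q, 2)))
Function('o')(n) = Add(315, Mul(-1, n))
C = 4633 (C = Add(9, Pow(Add(-110, Mul(-7, Add(1, -7))), 2)) = Add(9, Pow(Add(-110, Mul(-7, -6)), 2)) = Add(9, Pow(Add(-110, 42), 2)) = Add(9, Pow(-68, 2)) = Add(9, 4624) = 4633)
Mul(Function('o')(Function('F')(10)), Pow(C, -1)) = Mul(Add(315, Mul(-1, Pow(Add(5, 10), 2))), Pow(4633, -1)) = Mul(Add(315, Mul(-1, Pow(15, 2))), Rational(1, 4633)) = Mul(Add(315, Mul(-1, 225)), Rational(1, 4633)) = Mul(Add(315, -225), Rational(1, 4633)) = Mul(90, Rational(1, 4633)) = Rational(90, 4633)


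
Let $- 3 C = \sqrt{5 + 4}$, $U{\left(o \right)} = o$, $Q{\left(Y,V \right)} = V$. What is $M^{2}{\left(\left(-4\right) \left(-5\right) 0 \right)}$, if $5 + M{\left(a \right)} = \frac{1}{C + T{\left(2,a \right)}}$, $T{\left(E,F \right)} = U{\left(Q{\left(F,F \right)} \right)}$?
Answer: $36$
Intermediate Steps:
$C = -1$ ($C = - \frac{\sqrt{5 + 4}}{3} = - \frac{\sqrt{9}}{3} = \left(- \frac{1}{3}\right) 3 = -1$)
$T{\left(E,F \right)} = F$
$M{\left(a \right)} = -5 + \frac{1}{-1 + a}$
$M^{2}{\left(\left(-4\right) \left(-5\right) 0 \right)} = \left(\frac{6 - 5 \left(-4\right) \left(-5\right) 0}{-1 + \left(-4\right) \left(-5\right) 0}\right)^{2} = \left(\frac{6 - 5 \cdot 20 \cdot 0}{-1 + 20 \cdot 0}\right)^{2} = \left(\frac{6 - 0}{-1 + 0}\right)^{2} = \left(\frac{6 + 0}{-1}\right)^{2} = \left(\left(-1\right) 6\right)^{2} = \left(-6\right)^{2} = 36$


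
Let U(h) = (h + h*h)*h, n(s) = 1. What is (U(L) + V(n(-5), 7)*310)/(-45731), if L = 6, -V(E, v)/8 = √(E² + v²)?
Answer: -36/6533 + 12400*√2/45731 ≈ 0.37795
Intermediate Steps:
V(E, v) = -8*√(E² + v²)
U(h) = h*(h + h²) (U(h) = (h + h²)*h = h*(h + h²))
(U(L) + V(n(-5), 7)*310)/(-45731) = (6²*(1 + 6) - 8*√(1² + 7²)*310)/(-45731) = (36*7 - 8*√(1 + 49)*310)*(-1/45731) = (252 - 40*√2*310)*(-1/45731) = (252 - 12400*√2)*(-1/45731) = -36/6533 + 12400*√2/45731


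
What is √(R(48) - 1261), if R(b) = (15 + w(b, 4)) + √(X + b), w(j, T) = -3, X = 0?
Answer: √(-1249 + 4*√3) ≈ 35.243*I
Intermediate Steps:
R(b) = 12 + √b (R(b) = (15 - 3) + √(0 + b) = 12 + √b)
√(R(48) - 1261) = √((12 + √48) - 1261) = √((12 + 4*√3) - 1261) = √(-1249 + 4*√3)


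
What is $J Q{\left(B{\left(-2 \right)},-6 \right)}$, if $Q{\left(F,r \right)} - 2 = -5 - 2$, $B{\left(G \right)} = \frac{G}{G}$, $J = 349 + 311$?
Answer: $-3300$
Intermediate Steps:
$J = 660$
$B{\left(G \right)} = 1$
$Q{\left(F,r \right)} = -5$ ($Q{\left(F,r \right)} = 2 - 7 = -5$)
$J Q{\left(B{\left(-2 \right)},-6 \right)} = 660 \left(-5\right) = -3300$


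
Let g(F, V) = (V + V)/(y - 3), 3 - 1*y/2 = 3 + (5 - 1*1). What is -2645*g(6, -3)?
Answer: -15870/11 ≈ -1442.7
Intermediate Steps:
y = -8 (y = 6 - 2*(3 + (5 - 1*1)) = 6 - 2*(3 + (5 - 1)) = 6 - 2*(3 + 4) = 6 - 2*7 = 6 - 14 = -8)
g(F, V) = -2*V/11 (g(F, V) = (V + V)/(-8 - 3) = (2*V)/(-11) = (2*V)*(-1/11) = -2*V/11)
-2645*g(6, -3) = -(-5290)*(-3)/11 = -2645*6/11 = -15870/11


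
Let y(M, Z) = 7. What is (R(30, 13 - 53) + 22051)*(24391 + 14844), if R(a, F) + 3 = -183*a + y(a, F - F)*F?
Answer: 638667330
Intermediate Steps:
R(a, F) = -3 - 183*a + 7*F (R(a, F) = -3 + (-183*a + 7*F) = -3 - 183*a + 7*F)
(R(30, 13 - 53) + 22051)*(24391 + 14844) = ((-3 - 183*30 + 7*(13 - 53)) + 22051)*(24391 + 14844) = ((-3 - 5490 + 7*(-40)) + 22051)*39235 = ((-3 - 5490 - 280) + 22051)*39235 = (-5773 + 22051)*39235 = 16278*39235 = 638667330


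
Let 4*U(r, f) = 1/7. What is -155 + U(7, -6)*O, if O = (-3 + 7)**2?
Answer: -1081/7 ≈ -154.43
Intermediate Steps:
O = 16 (O = 4**2 = 16)
U(r, f) = 1/28 (U(r, f) = (1/4)/7 = (1/4)*(1/7) = 1/28)
-155 + U(7, -6)*O = -155 + (1/28)*16 = -155 + 4/7 = -1081/7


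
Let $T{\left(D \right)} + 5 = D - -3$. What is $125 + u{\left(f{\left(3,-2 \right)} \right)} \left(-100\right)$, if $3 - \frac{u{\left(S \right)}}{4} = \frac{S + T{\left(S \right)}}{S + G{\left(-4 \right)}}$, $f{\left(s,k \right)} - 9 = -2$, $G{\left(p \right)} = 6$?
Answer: $- \frac{9175}{13} \approx -705.77$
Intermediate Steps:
$T{\left(D \right)} = -2 + D$ ($T{\left(D \right)} = -5 + \left(D - -3\right) = -5 + \left(D + 3\right) = -5 + \left(3 + D\right) = -2 + D$)
$f{\left(s,k \right)} = 7$ ($f{\left(s,k \right)} = 9 - 2 = 7$)
$u{\left(S \right)} = 12 - \frac{4 \left(-2 + 2 S\right)}{6 + S}$ ($u{\left(S \right)} = 12 - 4 \frac{S + \left(-2 + S\right)}{S + 6} = 12 - 4 \frac{-2 + 2 S}{6 + S} = 12 - \frac{4 \left(-2 + 2 S\right)}{6 + S}$)
$125 + u{\left(f{\left(3,-2 \right)} \right)} \left(-100\right) = 125 + \frac{4 \left(20 + 7\right)}{6 + 7} \left(-100\right) = 125 + 4 \cdot \frac{1}{13} \cdot 27 \left(-100\right) = 125 + \frac{108}{13} \left(-100\right) = 125 - \frac{10800}{13} = - \frac{9175}{13}$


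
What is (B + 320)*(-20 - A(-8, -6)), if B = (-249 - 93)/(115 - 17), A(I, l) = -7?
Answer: -201617/49 ≈ -4114.6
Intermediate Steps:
B = -171/49 (B = -342/98 = -342*1/98 = -171/49 ≈ -3.4898)
(B + 320)*(-20 - A(-8, -6)) = (-171/49 + 320)*(-20 - 1*(-7)) = 15509*(-20 + 7)/49 = (15509/49)*(-13) = -201617/49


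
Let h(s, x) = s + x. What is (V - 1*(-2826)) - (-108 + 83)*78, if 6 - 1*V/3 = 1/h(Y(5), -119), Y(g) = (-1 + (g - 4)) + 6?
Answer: 541725/113 ≈ 4794.0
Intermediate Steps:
Y(g) = 1 + g (Y(g) = (-1 + (-4 + g)) + 6 = (-5 + g) + 6 = 1 + g)
V = 2037/113 (V = 18 - 3/((1 + 5) - 119) = 18 - 3/(6 - 119) = 18 - 3/(-113) = 18 - 3*(-1/113) = 18 + 3/113 = 2037/113 ≈ 18.027)
(V - 1*(-2826)) - (-108 + 83)*78 = (2037/113 - 1*(-2826)) - (-108 + 83)*78 = (2037/113 + 2826) - (-25)*78 = 321375/113 - 1*(-1950) = 321375/113 + 1950 = 541725/113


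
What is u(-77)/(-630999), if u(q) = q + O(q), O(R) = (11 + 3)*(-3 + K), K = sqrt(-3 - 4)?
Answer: 119/630999 - 14*I*sqrt(7)/630999 ≈ 0.00018859 - 5.8701e-5*I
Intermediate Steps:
K = I*sqrt(7) (K = sqrt(-7) = I*sqrt(7) ≈ 2.6458*I)
O(R) = -42 + 14*I*sqrt(7) (O(R) = (11 + 3)*(-3 + I*sqrt(7)) = 14*(-3 + I*sqrt(7)) = -42 + 14*I*sqrt(7))
u(q) = -42 + q + 14*I*sqrt(7) (u(q) = q + (-42 + 14*I*sqrt(7)) = -42 + q + 14*I*sqrt(7))
u(-77)/(-630999) = (-42 - 77 + 14*I*sqrt(7))/(-630999) = (-119 + 14*I*sqrt(7))*(-1/630999) = 119/630999 - 14*I*sqrt(7)/630999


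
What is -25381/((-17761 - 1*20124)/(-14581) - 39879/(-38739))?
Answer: -4778847701593/683034238 ≈ -6996.5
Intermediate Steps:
-25381/((-17761 - 1*20124)/(-14581) - 39879/(-38739)) = -25381/((-17761 - 20124)*(-1/14581) - 39879*(-1/38739)) = -25381/(-37885*(-1/14581) + 13293/12913) = -25381/(37885/14581 + 13293/12913) = -25381/683034238/188284453 = -25381*188284453/683034238 = -4778847701593/683034238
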